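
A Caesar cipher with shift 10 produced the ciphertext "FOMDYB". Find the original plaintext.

Step 1: Reverse the shift by subtracting 10 from each letter position.
  F (position 5) -> position (5-10) mod 26 = 21 -> V
  O (position 14) -> position (14-10) mod 26 = 4 -> E
  M (position 12) -> position (12-10) mod 26 = 2 -> C
  D (position 3) -> position (3-10) mod 26 = 19 -> T
  Y (position 24) -> position (24-10) mod 26 = 14 -> O
  B (position 1) -> position (1-10) mod 26 = 17 -> R
Decrypted message: VECTOR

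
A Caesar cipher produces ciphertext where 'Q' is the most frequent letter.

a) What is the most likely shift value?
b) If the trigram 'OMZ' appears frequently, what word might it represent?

Step 1: In English, 'E' is the most frequent letter (12.7%).
Step 2: The most frequent ciphertext letter is 'Q' (position 16).
Step 3: Shift = (16 - 4) mod 26 = 12.
Step 4: Decrypt 'OMZ' by shifting back 12:
  O -> C
  M -> A
  Z -> N
Step 5: 'OMZ' decrypts to 'CAN'.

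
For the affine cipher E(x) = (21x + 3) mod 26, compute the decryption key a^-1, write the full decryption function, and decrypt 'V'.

Step 1: Find a^-1, the modular inverse of 21 mod 26.
Step 2: We need 21 * a^-1 = 1 (mod 26).
Step 3: 21 * 5 = 105 = 4 * 26 + 1, so a^-1 = 5.
Step 4: D(y) = 5(y - 3) mod 26.
Step 5: Apply to 'V' (y = 21): D(21) = 5 * (21 - 3) mod 26 = 5 * 18 mod 26 = 12 -> 'M'.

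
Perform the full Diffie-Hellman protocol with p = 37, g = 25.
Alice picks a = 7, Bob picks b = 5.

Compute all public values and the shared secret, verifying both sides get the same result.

Step 1: A = g^a mod p = 25^7 mod 37 = 28.
Step 2: B = g^b mod p = 25^5 mod 37 = 30.
Step 3: Alice computes s = B^a mod p = 30^7 mod 37 = 3.
Step 4: Bob computes s = A^b mod p = 28^5 mod 37 = 3.
Both sides agree: shared secret = 3.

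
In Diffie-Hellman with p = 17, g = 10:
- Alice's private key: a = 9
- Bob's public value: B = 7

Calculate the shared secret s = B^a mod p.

Step 1: s = B^a mod p = 7^9 mod 17.
  7^1 mod 17 = 7
  7^2 mod 17 = (7 * 7) mod 17 = 15
  7^3 mod 17 = (15 * 7) mod 17 = 3
  7^4 mod 17 = (3 * 7) mod 17 = 4
  7^5 mod 17 = (4 * 7) mod 17 = 11
  7^6 mod 17 = (11 * 7) mod 17 = 9
  7^7 mod 17 = (9 * 7) mod 17 = 12
  7^8 mod 17 = (12 * 7) mod 17 = 16
  7^9 mod 17 = (16 * 7) mod 17 = 10
Result: shared secret = 10.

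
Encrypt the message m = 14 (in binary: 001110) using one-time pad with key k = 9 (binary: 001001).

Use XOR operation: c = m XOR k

Step 1: Write out the XOR operation bit by bit:
  Message: 001110
  Key:     001001
  XOR:     000111
Step 2: Convert to decimal: 000111 = 7.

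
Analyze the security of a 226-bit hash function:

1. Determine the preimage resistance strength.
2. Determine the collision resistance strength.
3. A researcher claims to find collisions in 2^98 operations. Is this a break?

Step 1: Preimage resistance requires brute-force of 2^226 operations.
Step 2: Collision resistance (birthday bound) = 2^(226/2) = 2^113.
Step 3: The claimed attack costs 2^98 operations.
Step 4: Since 2^98 < 2^113, the claimed attack beats the generic birthday bound, so collision resistance is broken.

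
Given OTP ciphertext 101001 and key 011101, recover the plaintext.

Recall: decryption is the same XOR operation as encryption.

Step 1: XOR ciphertext with key:
  Ciphertext: 101001
  Key:        011101
  XOR:        110100
Step 2: Plaintext = 110100 = 52 in decimal.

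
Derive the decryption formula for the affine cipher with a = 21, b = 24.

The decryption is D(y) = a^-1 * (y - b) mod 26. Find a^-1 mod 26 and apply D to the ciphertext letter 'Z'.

Step 1: Find a^-1, the modular inverse of 21 mod 26.
Step 2: We need 21 * a^-1 = 1 (mod 26).
Step 3: 21 * 5 = 105 = 4 * 26 + 1, so a^-1 = 5.
Step 4: D(y) = 5(y - 24) mod 26.
Step 5: Apply to 'Z' (y = 25): D(25) = 5 * (25 - 24) mod 26 = 5 * 1 mod 26 = 5 -> 'F'.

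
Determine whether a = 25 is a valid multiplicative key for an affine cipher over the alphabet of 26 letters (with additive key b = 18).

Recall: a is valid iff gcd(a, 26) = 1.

Step 1: Compute gcd(25, 26).
Step 2: gcd(25, 26) = 1.
Since gcd = 1, 25 is coprime with 26, so it is a valid key.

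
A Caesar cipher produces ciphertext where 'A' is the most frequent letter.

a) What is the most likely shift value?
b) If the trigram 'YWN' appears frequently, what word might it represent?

Step 1: In English, 'E' is the most frequent letter (12.7%).
Step 2: The most frequent ciphertext letter is 'A' (position 0).
Step 3: Shift = (0 - 4) mod 26 = 22.
Step 4: Decrypt 'YWN' by shifting back 22:
  Y -> C
  W -> A
  N -> R
Step 5: 'YWN' decrypts to 'CAR'.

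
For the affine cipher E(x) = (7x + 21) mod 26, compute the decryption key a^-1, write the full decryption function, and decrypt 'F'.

Step 1: Find a^-1, the modular inverse of 7 mod 26.
Step 2: We need 7 * a^-1 = 1 (mod 26).
Step 3: 7 * 15 = 105 = 4 * 26 + 1, so a^-1 = 15.
Step 4: D(y) = 15(y - 21) mod 26.
Step 5: Apply to 'F' (y = 5): D(5) = 15 * (5 - 21) mod 26 = 15 * -16 mod 26 = 20 -> 'U'.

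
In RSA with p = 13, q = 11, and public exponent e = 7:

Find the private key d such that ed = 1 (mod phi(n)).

Step 1: n = 13 * 11 = 143.
Step 2: phi(n) = 12 * 10 = 120.
Step 3: Find d such that 7 * d = 1 (mod 120).
Step 4: d = 7^(-1) mod 120 = 103.
Verification: 7 * 103 = 721 = 6 * 120 + 1.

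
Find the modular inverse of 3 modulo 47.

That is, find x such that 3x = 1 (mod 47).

Step 1: We need x such that 3 * x = 1 (mod 47).
Step 2: Using the extended Euclidean algorithm or trial:
  3 * 16 = 48 = 1 * 47 + 1.
Step 3: Since 48 mod 47 = 1, the inverse is x = 16.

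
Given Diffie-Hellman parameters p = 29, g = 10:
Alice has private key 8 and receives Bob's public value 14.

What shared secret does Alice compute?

Step 1: s = B^a mod p = 14^8 mod 29.
  14^1 mod 29 = 14
  14^2 mod 29 = (14 * 14) mod 29 = 22
  14^3 mod 29 = (22 * 14) mod 29 = 18
  14^4 mod 29 = (18 * 14) mod 29 = 20
  14^5 mod 29 = (20 * 14) mod 29 = 19
  14^6 mod 29 = (19 * 14) mod 29 = 5
  14^7 mod 29 = (5 * 14) mod 29 = 12
  14^8 mod 29 = (12 * 14) mod 29 = 23
Result: shared secret = 23.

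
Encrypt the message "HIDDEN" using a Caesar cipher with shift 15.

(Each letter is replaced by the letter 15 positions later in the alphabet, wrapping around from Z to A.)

Step 1: For each letter, shift forward by 15 positions (mod 26).
  H (position 7) -> position (7+15) mod 26 = 22 -> W
  I (position 8) -> position (8+15) mod 26 = 23 -> X
  D (position 3) -> position (3+15) mod 26 = 18 -> S
  D (position 3) -> position (3+15) mod 26 = 18 -> S
  E (position 4) -> position (4+15) mod 26 = 19 -> T
  N (position 13) -> position (13+15) mod 26 = 2 -> C
Result: WXSSTC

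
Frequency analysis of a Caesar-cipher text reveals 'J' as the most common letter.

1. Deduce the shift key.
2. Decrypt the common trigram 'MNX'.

Step 1: In English, 'E' is the most frequent letter (12.7%).
Step 2: The most frequent ciphertext letter is 'J' (position 9).
Step 3: Shift = (9 - 4) mod 26 = 5.
Step 4: Decrypt 'MNX' by shifting back 5:
  M -> H
  N -> I
  X -> S
Step 5: 'MNX' decrypts to 'HIS'.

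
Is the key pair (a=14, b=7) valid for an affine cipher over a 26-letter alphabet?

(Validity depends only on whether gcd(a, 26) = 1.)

Step 1: Compute gcd(14, 26).
Step 2: gcd(14, 26) = 2.
Since gcd = 2 != 1, 14 shares a common factor with 26, so it cannot be used.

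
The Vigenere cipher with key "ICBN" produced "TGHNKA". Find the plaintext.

Step 1: Extend key: ICBNIC
Step 2: Decrypt each letter (c - k) mod 26:
  T(19) - I(8) = (19-8) mod 26 = 11 = L
  G(6) - C(2) = (6-2) mod 26 = 4 = E
  H(7) - B(1) = (7-1) mod 26 = 6 = G
  N(13) - N(13) = (13-13) mod 26 = 0 = A
  K(10) - I(8) = (10-8) mod 26 = 2 = C
  A(0) - C(2) = (0-2) mod 26 = 24 = Y
Plaintext: LEGACY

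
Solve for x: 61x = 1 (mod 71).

Step 1: We need x such that 61 * x = 1 (mod 71).
Step 2: Using the extended Euclidean algorithm or trial:
  61 * 7 = 427 = 6 * 71 + 1.
Step 3: Since 427 mod 71 = 1, the inverse is x = 7.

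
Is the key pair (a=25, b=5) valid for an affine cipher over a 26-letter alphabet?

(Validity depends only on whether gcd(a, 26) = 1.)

Step 1: Compute gcd(25, 26).
Step 2: gcd(25, 26) = 1.
Since gcd = 1, 25 is coprime with 26, so it is a valid key.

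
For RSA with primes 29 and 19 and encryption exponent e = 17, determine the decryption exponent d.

Step 1: n = 29 * 19 = 551.
Step 2: phi(n) = 28 * 18 = 504.
Step 3: Find d such that 17 * d = 1 (mod 504).
Step 4: d = 17^(-1) mod 504 = 89.
Verification: 17 * 89 = 1513 = 3 * 504 + 1.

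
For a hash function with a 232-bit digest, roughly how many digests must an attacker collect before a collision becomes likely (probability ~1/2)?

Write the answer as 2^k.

Step 1: The birthday paradox gives collision probability ~50% after sqrt(2^n) = 2^(n/2) hashes.
Step 2: For 232-bit output: 2^(232/2) = 2^116.
Step 3: Approximately 2^116 hash computations needed.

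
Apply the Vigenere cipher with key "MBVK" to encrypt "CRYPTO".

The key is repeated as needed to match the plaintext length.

Step 1: Repeat key to match plaintext length:
  Plaintext: CRYPTO
  Key:       MBVKMB
Step 2: Encrypt each letter:
  C(2) + M(12) = (2+12) mod 26 = 14 = O
  R(17) + B(1) = (17+1) mod 26 = 18 = S
  Y(24) + V(21) = (24+21) mod 26 = 19 = T
  P(15) + K(10) = (15+10) mod 26 = 25 = Z
  T(19) + M(12) = (19+12) mod 26 = 5 = F
  O(14) + B(1) = (14+1) mod 26 = 15 = P
Ciphertext: OSTZFP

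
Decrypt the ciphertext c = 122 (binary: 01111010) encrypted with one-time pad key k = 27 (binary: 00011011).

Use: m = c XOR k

Step 1: XOR ciphertext with key:
  Ciphertext: 01111010
  Key:        00011011
  XOR:        01100001
Step 2: Plaintext = 01100001 = 97 in decimal.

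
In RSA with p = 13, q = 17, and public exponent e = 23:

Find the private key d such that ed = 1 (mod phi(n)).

Step 1: n = 13 * 17 = 221.
Step 2: phi(n) = 12 * 16 = 192.
Step 3: Find d such that 23 * d = 1 (mod 192).
Step 4: d = 23^(-1) mod 192 = 167.
Verification: 23 * 167 = 3841 = 20 * 192 + 1.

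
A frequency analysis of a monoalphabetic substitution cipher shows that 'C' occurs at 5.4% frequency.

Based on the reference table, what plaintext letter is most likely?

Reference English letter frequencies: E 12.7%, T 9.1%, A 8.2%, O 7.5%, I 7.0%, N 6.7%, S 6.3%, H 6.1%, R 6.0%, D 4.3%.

Step 1: The observed frequency is 5.4%.
Step 2: Compare with English frequencies:
  E: 12.7% (difference: 7.3%)
  T: 9.1% (difference: 3.7%)
  A: 8.2% (difference: 2.8%)
  O: 7.5% (difference: 2.1%)
  I: 7.0% (difference: 1.6%)
  N: 6.7% (difference: 1.3%)
  S: 6.3% (difference: 0.9%)
  H: 6.1% (difference: 0.7%)
  R: 6.0% (difference: 0.6%) <-- closest
  D: 4.3% (difference: 1.1%)
Step 3: 'C' most likely represents 'R' (frequency 6.0%).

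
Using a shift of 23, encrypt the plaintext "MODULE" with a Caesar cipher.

Step 1: For each letter, shift forward by 23 positions (mod 26).
  M (position 12) -> position (12+23) mod 26 = 9 -> J
  O (position 14) -> position (14+23) mod 26 = 11 -> L
  D (position 3) -> position (3+23) mod 26 = 0 -> A
  U (position 20) -> position (20+23) mod 26 = 17 -> R
  L (position 11) -> position (11+23) mod 26 = 8 -> I
  E (position 4) -> position (4+23) mod 26 = 1 -> B
Result: JLARIB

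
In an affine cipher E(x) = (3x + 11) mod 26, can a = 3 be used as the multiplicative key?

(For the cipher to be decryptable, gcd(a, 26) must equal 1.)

Step 1: Compute gcd(3, 26).
Step 2: gcd(3, 26) = 1.
Since gcd = 1, 3 is coprime with 26, so it is a valid key.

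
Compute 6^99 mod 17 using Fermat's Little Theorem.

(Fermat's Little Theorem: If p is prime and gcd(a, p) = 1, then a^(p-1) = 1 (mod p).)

Step 1: Since 17 is prime, by Fermat's Little Theorem: 6^16 = 1 (mod 17).
Step 2: Reduce exponent: 99 mod 16 = 3.
Step 3: So 6^99 = 6^3 (mod 17).
Step 4: 6^3 mod 17 = 12.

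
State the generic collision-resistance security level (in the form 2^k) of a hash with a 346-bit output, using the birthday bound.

Step 1: The birthday paradox gives collision probability ~50% after sqrt(2^n) = 2^(n/2) hashes.
Step 2: For 346-bit output: 2^(346/2) = 2^173.
Step 3: Approximately 2^173 hash computations needed.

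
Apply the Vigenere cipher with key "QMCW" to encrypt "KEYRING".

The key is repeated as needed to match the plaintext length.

Step 1: Repeat key to match plaintext length:
  Plaintext: KEYRING
  Key:       QMCWQMC
Step 2: Encrypt each letter:
  K(10) + Q(16) = (10+16) mod 26 = 0 = A
  E(4) + M(12) = (4+12) mod 26 = 16 = Q
  Y(24) + C(2) = (24+2) mod 26 = 0 = A
  R(17) + W(22) = (17+22) mod 26 = 13 = N
  I(8) + Q(16) = (8+16) mod 26 = 24 = Y
  N(13) + M(12) = (13+12) mod 26 = 25 = Z
  G(6) + C(2) = (6+2) mod 26 = 8 = I
Ciphertext: AQANYZI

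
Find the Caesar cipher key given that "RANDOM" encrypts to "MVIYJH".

Step 1: Compare first letters: R (position 17) -> M (position 12).
Step 2: Shift = (12 - 17) mod 26 = 21.
The shift value is 21.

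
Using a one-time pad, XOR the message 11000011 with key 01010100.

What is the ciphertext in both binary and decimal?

Step 1: Write out the XOR operation bit by bit:
  Message: 11000011
  Key:     01010100
  XOR:     10010111
Step 2: Convert to decimal: 10010111 = 151.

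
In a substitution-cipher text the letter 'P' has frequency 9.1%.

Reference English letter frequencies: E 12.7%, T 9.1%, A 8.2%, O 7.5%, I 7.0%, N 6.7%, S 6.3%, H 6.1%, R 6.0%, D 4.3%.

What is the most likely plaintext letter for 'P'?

Step 1: The observed frequency is 9.1%.
Step 2: Compare with English frequencies:
  E: 12.7% (difference: 3.6%)
  T: 9.1% (difference: 0.0%) <-- closest
  A: 8.2% (difference: 0.9%)
  O: 7.5% (difference: 1.6%)
  I: 7.0% (difference: 2.1%)
  N: 6.7% (difference: 2.4%)
  S: 6.3% (difference: 2.8%)
  H: 6.1% (difference: 3.0%)
  R: 6.0% (difference: 3.1%)
  D: 4.3% (difference: 4.8%)
Step 3: 'P' most likely represents 'T' (frequency 9.1%).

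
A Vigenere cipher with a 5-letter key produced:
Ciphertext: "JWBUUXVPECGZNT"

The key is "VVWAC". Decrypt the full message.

Step 1: Key 'VVWAC' has length 5. Extended key: VVWACVVWACVVWA
Step 2: Decrypt each position:
  J(9) - V(21) = 14 = O
  W(22) - V(21) = 1 = B
  B(1) - W(22) = 5 = F
  U(20) - A(0) = 20 = U
  U(20) - C(2) = 18 = S
  X(23) - V(21) = 2 = C
  V(21) - V(21) = 0 = A
  P(15) - W(22) = 19 = T
  E(4) - A(0) = 4 = E
  C(2) - C(2) = 0 = A
  G(6) - V(21) = 11 = L
  Z(25) - V(21) = 4 = E
  N(13) - W(22) = 17 = R
  T(19) - A(0) = 19 = T
Plaintext: OBFUSCATEALERT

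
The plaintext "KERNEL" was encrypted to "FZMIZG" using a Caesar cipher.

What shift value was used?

Step 1: Compare first letters: K (position 10) -> F (position 5).
Step 2: Shift = (5 - 10) mod 26 = 21.
The shift value is 21.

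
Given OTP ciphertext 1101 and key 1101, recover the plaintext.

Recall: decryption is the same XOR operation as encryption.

Step 1: XOR ciphertext with key:
  Ciphertext: 1101
  Key:        1101
  XOR:        0000
Step 2: Plaintext = 0000 = 0 in decimal.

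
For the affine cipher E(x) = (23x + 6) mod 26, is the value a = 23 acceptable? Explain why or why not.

Step 1: Compute gcd(23, 26).
Step 2: gcd(23, 26) = 1.
Since gcd = 1, 23 is coprime with 26, so it is a valid key.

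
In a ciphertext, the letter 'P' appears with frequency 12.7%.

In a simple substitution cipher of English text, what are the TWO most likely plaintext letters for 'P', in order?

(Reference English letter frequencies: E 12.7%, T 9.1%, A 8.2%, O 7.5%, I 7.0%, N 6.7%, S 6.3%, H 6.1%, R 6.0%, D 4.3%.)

Step 1: Observed frequency of 'P' is 12.7%.
Step 2: Compute distances to each reference frequency and sort:
  E (12.7%): difference = 0.0% <-- BEST
  T (9.1%): difference = 3.6% <-- RUNNER-UP
  A (8.2%): difference = 4.5%
  O (7.5%): difference = 5.2%
  I (7.0%): difference = 5.7%
Step 3: Most likely is 'E' (12.7%, diff 0.0%); second most likely is 'T' (9.1%, diff 3.6%).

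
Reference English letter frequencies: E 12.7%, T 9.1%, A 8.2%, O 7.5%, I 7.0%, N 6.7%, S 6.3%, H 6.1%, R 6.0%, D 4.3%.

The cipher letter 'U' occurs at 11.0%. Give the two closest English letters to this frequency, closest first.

Step 1: Observed frequency of 'U' is 11.0%.
Step 2: Compute distances to each reference frequency and sort:
  E (12.7%): difference = 1.7% <-- BEST
  T (9.1%): difference = 1.9% <-- RUNNER-UP
  A (8.2%): difference = 2.8%
  O (7.5%): difference = 3.5%
  I (7.0%): difference = 4.0%
Step 3: Most likely is 'E' (12.7%, diff 1.7%); second most likely is 'T' (9.1%, diff 1.9%).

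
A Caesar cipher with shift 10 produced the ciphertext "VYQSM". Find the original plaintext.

Step 1: Reverse the shift by subtracting 10 from each letter position.
  V (position 21) -> position (21-10) mod 26 = 11 -> L
  Y (position 24) -> position (24-10) mod 26 = 14 -> O
  Q (position 16) -> position (16-10) mod 26 = 6 -> G
  S (position 18) -> position (18-10) mod 26 = 8 -> I
  M (position 12) -> position (12-10) mod 26 = 2 -> C
Decrypted message: LOGIC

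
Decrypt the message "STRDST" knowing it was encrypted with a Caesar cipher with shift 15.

Step 1: Reverse the shift by subtracting 15 from each letter position.
  S (position 18) -> position (18-15) mod 26 = 3 -> D
  T (position 19) -> position (19-15) mod 26 = 4 -> E
  R (position 17) -> position (17-15) mod 26 = 2 -> C
  D (position 3) -> position (3-15) mod 26 = 14 -> O
  S (position 18) -> position (18-15) mod 26 = 3 -> D
  T (position 19) -> position (19-15) mod 26 = 4 -> E
Decrypted message: DECODE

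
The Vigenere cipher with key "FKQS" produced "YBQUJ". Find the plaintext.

Step 1: Extend key: FKQSF
Step 2: Decrypt each letter (c - k) mod 26:
  Y(24) - F(5) = (24-5) mod 26 = 19 = T
  B(1) - K(10) = (1-10) mod 26 = 17 = R
  Q(16) - Q(16) = (16-16) mod 26 = 0 = A
  U(20) - S(18) = (20-18) mod 26 = 2 = C
  J(9) - F(5) = (9-5) mod 26 = 4 = E
Plaintext: TRACE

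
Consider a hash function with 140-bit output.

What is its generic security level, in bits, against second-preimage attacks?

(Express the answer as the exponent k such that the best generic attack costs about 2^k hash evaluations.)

Step 1: The hash has a 140-bit output.
Step 2: Second-preimage resistance means: given a specific input x, it should be infeasible to find a different y with h(y) = h(x).
With a 140-bit output, a generic search for a second preimage costs about 2^140 evaluations (each trial matches the fixed target with probability 2^-140).
Step 3: Security level = 140 bits.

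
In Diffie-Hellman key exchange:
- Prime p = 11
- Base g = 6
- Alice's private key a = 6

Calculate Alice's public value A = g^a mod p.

Step 1: A = g^a mod p = 6^6 mod 11.
  6^1 mod 11 = 6
  6^2 mod 11 = (6 * 6) mod 11 = 3
  6^3 mod 11 = (3 * 6) mod 11 = 7
  6^4 mod 11 = (7 * 6) mod 11 = 9
  6^5 mod 11 = (9 * 6) mod 11 = 10
  6^6 mod 11 = (10 * 6) mod 11 = 5
Result: A = 5.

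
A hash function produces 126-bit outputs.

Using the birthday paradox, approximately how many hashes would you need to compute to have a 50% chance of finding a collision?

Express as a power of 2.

Step 1: The birthday paradox gives collision probability ~50% after sqrt(2^n) = 2^(n/2) hashes.
Step 2: For 126-bit output: 2^(126/2) = 2^63.
Step 3: Approximately 2^63 hash computations needed.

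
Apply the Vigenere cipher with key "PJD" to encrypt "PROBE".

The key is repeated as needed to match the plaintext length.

Step 1: Repeat key to match plaintext length:
  Plaintext: PROBE
  Key:       PJDPJ
Step 2: Encrypt each letter:
  P(15) + P(15) = (15+15) mod 26 = 4 = E
  R(17) + J(9) = (17+9) mod 26 = 0 = A
  O(14) + D(3) = (14+3) mod 26 = 17 = R
  B(1) + P(15) = (1+15) mod 26 = 16 = Q
  E(4) + J(9) = (4+9) mod 26 = 13 = N
Ciphertext: EARQN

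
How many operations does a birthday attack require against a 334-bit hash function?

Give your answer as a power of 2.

Step 1: The birthday paradox gives collision probability ~50% after sqrt(2^n) = 2^(n/2) hashes.
Step 2: For 334-bit output: 2^(334/2) = 2^167.
Step 3: Approximately 2^167 hash computations needed.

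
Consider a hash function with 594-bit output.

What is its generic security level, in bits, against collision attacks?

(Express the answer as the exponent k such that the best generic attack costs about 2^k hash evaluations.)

Step 1: The hash has a 594-bit output.
Step 2: Collision resistance means it should be infeasible to find any x != y with h(x) = h(y).
By the birthday bound, a generic collision search succeeds after about sqrt(2^594) = 2^(594/2) = 2^297 evaluations.
Step 3: Security level = 297 bits.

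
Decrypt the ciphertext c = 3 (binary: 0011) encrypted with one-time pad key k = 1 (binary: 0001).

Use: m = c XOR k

Step 1: XOR ciphertext with key:
  Ciphertext: 0011
  Key:        0001
  XOR:        0010
Step 2: Plaintext = 0010 = 2 in decimal.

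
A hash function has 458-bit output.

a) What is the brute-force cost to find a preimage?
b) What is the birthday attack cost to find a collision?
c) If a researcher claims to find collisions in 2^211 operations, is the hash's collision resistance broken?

Step 1: Preimage resistance requires brute-force of 2^458 operations.
Step 2: Collision resistance (birthday bound) = 2^(458/2) = 2^229.
Step 3: The claimed attack costs 2^211 operations.
Step 4: Since 2^211 < 2^229, the claimed attack beats the generic birthday bound, so collision resistance is broken.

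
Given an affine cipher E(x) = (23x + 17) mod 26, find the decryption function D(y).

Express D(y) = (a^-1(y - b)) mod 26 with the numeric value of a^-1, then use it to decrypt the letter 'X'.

Step 1: Find a^-1, the modular inverse of 23 mod 26.
Step 2: We need 23 * a^-1 = 1 (mod 26).
Step 3: 23 * 17 = 391 = 15 * 26 + 1, so a^-1 = 17.
Step 4: D(y) = 17(y - 17) mod 26.
Step 5: Apply to 'X' (y = 23): D(23) = 17 * (23 - 17) mod 26 = 17 * 6 mod 26 = 24 -> 'Y'.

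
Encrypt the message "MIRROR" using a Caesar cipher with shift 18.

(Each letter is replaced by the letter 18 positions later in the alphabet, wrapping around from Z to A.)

Step 1: For each letter, shift forward by 18 positions (mod 26).
  M (position 12) -> position (12+18) mod 26 = 4 -> E
  I (position 8) -> position (8+18) mod 26 = 0 -> A
  R (position 17) -> position (17+18) mod 26 = 9 -> J
  R (position 17) -> position (17+18) mod 26 = 9 -> J
  O (position 14) -> position (14+18) mod 26 = 6 -> G
  R (position 17) -> position (17+18) mod 26 = 9 -> J
Result: EAJJGJ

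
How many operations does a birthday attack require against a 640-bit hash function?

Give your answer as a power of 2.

Step 1: The birthday paradox gives collision probability ~50% after sqrt(2^n) = 2^(n/2) hashes.
Step 2: For 640-bit output: 2^(640/2) = 2^320.
Step 3: Approximately 2^320 hash computations needed.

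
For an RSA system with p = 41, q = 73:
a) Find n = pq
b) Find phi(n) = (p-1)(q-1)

Step 1: n = p * q = 41 * 73 = 2993.
Step 2: phi(n) = (p-1)(q-1) = 40 * 72 = 2880.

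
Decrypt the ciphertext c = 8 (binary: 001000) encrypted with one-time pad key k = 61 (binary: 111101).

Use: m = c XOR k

Step 1: XOR ciphertext with key:
  Ciphertext: 001000
  Key:        111101
  XOR:        110101
Step 2: Plaintext = 110101 = 53 in decimal.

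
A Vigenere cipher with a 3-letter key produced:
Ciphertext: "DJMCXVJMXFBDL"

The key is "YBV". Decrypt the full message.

Step 1: Key 'YBV' has length 3. Extended key: YBVYBVYBVYBVY
Step 2: Decrypt each position:
  D(3) - Y(24) = 5 = F
  J(9) - B(1) = 8 = I
  M(12) - V(21) = 17 = R
  C(2) - Y(24) = 4 = E
  X(23) - B(1) = 22 = W
  V(21) - V(21) = 0 = A
  J(9) - Y(24) = 11 = L
  M(12) - B(1) = 11 = L
  X(23) - V(21) = 2 = C
  F(5) - Y(24) = 7 = H
  B(1) - B(1) = 0 = A
  D(3) - V(21) = 8 = I
  L(11) - Y(24) = 13 = N
Plaintext: FIREWALLCHAIN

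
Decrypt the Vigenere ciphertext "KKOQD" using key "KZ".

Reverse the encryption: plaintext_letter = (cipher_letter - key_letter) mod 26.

Step 1: Extend key: KZKZK
Step 2: Decrypt each letter (c - k) mod 26:
  K(10) - K(10) = (10-10) mod 26 = 0 = A
  K(10) - Z(25) = (10-25) mod 26 = 11 = L
  O(14) - K(10) = (14-10) mod 26 = 4 = E
  Q(16) - Z(25) = (16-25) mod 26 = 17 = R
  D(3) - K(10) = (3-10) mod 26 = 19 = T
Plaintext: ALERT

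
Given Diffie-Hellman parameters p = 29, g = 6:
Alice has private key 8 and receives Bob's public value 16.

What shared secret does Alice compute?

Step 1: s = B^a mod p = 16^8 mod 29.
  16^1 mod 29 = 16
  16^2 mod 29 = (16 * 16) mod 29 = 24
  16^3 mod 29 = (24 * 16) mod 29 = 7
  16^4 mod 29 = (7 * 16) mod 29 = 25
  16^5 mod 29 = (25 * 16) mod 29 = 23
  16^6 mod 29 = (23 * 16) mod 29 = 20
  16^7 mod 29 = (20 * 16) mod 29 = 1
  16^8 mod 29 = (1 * 16) mod 29 = 16
Result: shared secret = 16.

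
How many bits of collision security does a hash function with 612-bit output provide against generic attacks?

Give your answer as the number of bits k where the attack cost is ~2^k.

Step 1: The hash has a 612-bit output.
Step 2: Collision resistance means it should be infeasible to find any x != y with h(x) = h(y).
By the birthday bound, a generic collision search succeeds after about sqrt(2^612) = 2^(612/2) = 2^306 evaluations.
Step 3: Security level = 306 bits.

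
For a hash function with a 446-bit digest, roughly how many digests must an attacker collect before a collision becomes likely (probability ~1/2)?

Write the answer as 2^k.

Step 1: The birthday paradox gives collision probability ~50% after sqrt(2^n) = 2^(n/2) hashes.
Step 2: For 446-bit output: 2^(446/2) = 2^223.
Step 3: Approximately 2^223 hash computations needed.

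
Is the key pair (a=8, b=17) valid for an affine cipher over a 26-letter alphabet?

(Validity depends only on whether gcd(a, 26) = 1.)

Step 1: Compute gcd(8, 26).
Step 2: gcd(8, 26) = 2.
Since gcd = 2 != 1, 8 shares a common factor with 26, so it cannot be used.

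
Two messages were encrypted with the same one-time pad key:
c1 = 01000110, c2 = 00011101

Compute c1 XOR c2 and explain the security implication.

Step 1: c1 XOR c2 = (m1 XOR k) XOR (m2 XOR k).
Step 2: By XOR associativity/commutativity: = m1 XOR m2 XOR k XOR k = m1 XOR m2.
Step 3: 01000110 XOR 00011101 = 01011011 = 91.
Step 4: The key cancels out! An attacker learns m1 XOR m2 = 91, revealing the relationship between plaintexts.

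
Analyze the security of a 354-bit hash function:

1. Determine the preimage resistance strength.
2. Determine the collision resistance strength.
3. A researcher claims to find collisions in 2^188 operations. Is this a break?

Step 1: Preimage resistance requires brute-force of 2^354 operations.
Step 2: Collision resistance (birthday bound) = 2^(354/2) = 2^177.
Step 3: The claimed attack costs 2^188 operations.
Step 4: Since 2^188 >= 2^177, the claimed attack is no faster than the generic birthday attack, so this does not break collision resistance.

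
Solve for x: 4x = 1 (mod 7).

Step 1: We need x such that 4 * x = 1 (mod 7).
Step 2: Using the extended Euclidean algorithm or trial:
  4 * 2 = 8 = 1 * 7 + 1.
Step 3: Since 8 mod 7 = 1, the inverse is x = 2.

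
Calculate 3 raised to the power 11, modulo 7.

Step 1: Compute 3^11 mod 7 step by step, reducing modulo 7 at each step.
  3^1 mod 7 = 3
  3^2 mod 7 = (3 * 3) mod 7 = 2
  3^3 mod 7 = (2 * 3) mod 7 = 6
  3^4 mod 7 = (6 * 3) mod 7 = 4
  3^5 mod 7 = (4 * 3) mod 7 = 5
  3^6 mod 7 = (5 * 3) mod 7 = 1
  3^7 mod 7 = (1 * 3) mod 7 = 3
  3^8 mod 7 = (3 * 3) mod 7 = 2
  3^9 mod 7 = (2 * 3) mod 7 = 6
  3^10 mod 7 = (6 * 3) mod 7 = 4
  3^11 mod 7 = (4 * 3) mod 7 = 5
Step 2: Result = 5.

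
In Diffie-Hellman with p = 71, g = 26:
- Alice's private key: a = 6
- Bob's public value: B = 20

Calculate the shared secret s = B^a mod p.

Step 1: s = B^a mod p = 20^6 mod 71.
  20^1 mod 71 = 20
  20^2 mod 71 = (20 * 20) mod 71 = 45
  20^3 mod 71 = (45 * 20) mod 71 = 48
  20^4 mod 71 = (48 * 20) mod 71 = 37
  20^5 mod 71 = (37 * 20) mod 71 = 30
  20^6 mod 71 = (30 * 20) mod 71 = 32
Result: shared secret = 32.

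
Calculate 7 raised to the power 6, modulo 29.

Step 1: Compute 7^6 mod 29 step by step, reducing modulo 29 at each step.
  7^1 mod 29 = 7
  7^2 mod 29 = (7 * 7) mod 29 = 20
  7^3 mod 29 = (20 * 7) mod 29 = 24
  7^4 mod 29 = (24 * 7) mod 29 = 23
  7^5 mod 29 = (23 * 7) mod 29 = 16
  7^6 mod 29 = (16 * 7) mod 29 = 25
Step 2: Result = 25.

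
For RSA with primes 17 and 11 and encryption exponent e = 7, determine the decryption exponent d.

Step 1: n = 17 * 11 = 187.
Step 2: phi(n) = 16 * 10 = 160.
Step 3: Find d such that 7 * d = 1 (mod 160).
Step 4: d = 7^(-1) mod 160 = 23.
Verification: 7 * 23 = 161 = 1 * 160 + 1.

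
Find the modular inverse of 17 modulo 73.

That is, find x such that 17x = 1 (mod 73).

Step 1: We need x such that 17 * x = 1 (mod 73).
Step 2: Using the extended Euclidean algorithm or trial:
  17 * 43 = 731 = 10 * 73 + 1.
Step 3: Since 731 mod 73 = 1, the inverse is x = 43.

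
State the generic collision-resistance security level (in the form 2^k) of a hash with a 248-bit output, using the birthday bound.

Step 1: The birthday paradox gives collision probability ~50% after sqrt(2^n) = 2^(n/2) hashes.
Step 2: For 248-bit output: 2^(248/2) = 2^124.
Step 3: Approximately 2^124 hash computations needed.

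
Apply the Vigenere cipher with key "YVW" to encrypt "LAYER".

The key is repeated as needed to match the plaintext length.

Step 1: Repeat key to match plaintext length:
  Plaintext: LAYER
  Key:       YVWYV
Step 2: Encrypt each letter:
  L(11) + Y(24) = (11+24) mod 26 = 9 = J
  A(0) + V(21) = (0+21) mod 26 = 21 = V
  Y(24) + W(22) = (24+22) mod 26 = 20 = U
  E(4) + Y(24) = (4+24) mod 26 = 2 = C
  R(17) + V(21) = (17+21) mod 26 = 12 = M
Ciphertext: JVUCM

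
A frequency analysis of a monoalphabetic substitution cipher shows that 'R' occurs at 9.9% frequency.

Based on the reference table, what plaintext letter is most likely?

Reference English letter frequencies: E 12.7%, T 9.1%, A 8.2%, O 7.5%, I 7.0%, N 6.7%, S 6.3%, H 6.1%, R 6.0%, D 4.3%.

Step 1: The observed frequency is 9.9%.
Step 2: Compare with English frequencies:
  E: 12.7% (difference: 2.8%)
  T: 9.1% (difference: 0.8%) <-- closest
  A: 8.2% (difference: 1.7%)
  O: 7.5% (difference: 2.4%)
  I: 7.0% (difference: 2.9%)
  N: 6.7% (difference: 3.2%)
  S: 6.3% (difference: 3.6%)
  H: 6.1% (difference: 3.8%)
  R: 6.0% (difference: 3.9%)
  D: 4.3% (difference: 5.6%)
Step 3: 'R' most likely represents 'T' (frequency 9.1%).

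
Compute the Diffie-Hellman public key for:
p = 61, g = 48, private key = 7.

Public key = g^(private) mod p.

Step 1: A = g^a mod p = 48^7 mod 61.
  48^1 mod 61 = 48
  48^2 mod 61 = (48 * 48) mod 61 = 47
  48^3 mod 61 = (47 * 48) mod 61 = 60
  48^4 mod 61 = (60 * 48) mod 61 = 13
  48^5 mod 61 = (13 * 48) mod 61 = 14
  48^6 mod 61 = (14 * 48) mod 61 = 1
  48^7 mod 61 = (1 * 48) mod 61 = 48
Result: A = 48.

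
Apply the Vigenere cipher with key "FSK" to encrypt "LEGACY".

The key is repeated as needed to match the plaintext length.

Step 1: Repeat key to match plaintext length:
  Plaintext: LEGACY
  Key:       FSKFSK
Step 2: Encrypt each letter:
  L(11) + F(5) = (11+5) mod 26 = 16 = Q
  E(4) + S(18) = (4+18) mod 26 = 22 = W
  G(6) + K(10) = (6+10) mod 26 = 16 = Q
  A(0) + F(5) = (0+5) mod 26 = 5 = F
  C(2) + S(18) = (2+18) mod 26 = 20 = U
  Y(24) + K(10) = (24+10) mod 26 = 8 = I
Ciphertext: QWQFUI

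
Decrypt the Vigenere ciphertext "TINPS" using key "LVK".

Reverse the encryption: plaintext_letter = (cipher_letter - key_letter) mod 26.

Step 1: Extend key: LVKLV
Step 2: Decrypt each letter (c - k) mod 26:
  T(19) - L(11) = (19-11) mod 26 = 8 = I
  I(8) - V(21) = (8-21) mod 26 = 13 = N
  N(13) - K(10) = (13-10) mod 26 = 3 = D
  P(15) - L(11) = (15-11) mod 26 = 4 = E
  S(18) - V(21) = (18-21) mod 26 = 23 = X
Plaintext: INDEX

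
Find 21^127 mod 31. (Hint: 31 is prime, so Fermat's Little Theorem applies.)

Step 1: Since 31 is prime, by Fermat's Little Theorem: 21^30 = 1 (mod 31).
Step 2: Reduce exponent: 127 mod 30 = 7.
Step 3: So 21^127 = 21^7 (mod 31).
Step 4: 21^7 mod 31 = 11.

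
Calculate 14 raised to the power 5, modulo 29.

Step 1: Compute 14^5 mod 29 step by step, reducing modulo 29 at each step.
  14^1 mod 29 = 14
  14^2 mod 29 = (14 * 14) mod 29 = 22
  14^3 mod 29 = (22 * 14) mod 29 = 18
  14^4 mod 29 = (18 * 14) mod 29 = 20
  14^5 mod 29 = (20 * 14) mod 29 = 19
Step 2: Result = 19.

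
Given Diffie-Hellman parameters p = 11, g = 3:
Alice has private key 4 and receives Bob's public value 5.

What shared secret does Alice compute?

Step 1: s = B^a mod p = 5^4 mod 11.
  5^1 mod 11 = 5
  5^2 mod 11 = (5 * 5) mod 11 = 3
  5^3 mod 11 = (3 * 5) mod 11 = 4
  5^4 mod 11 = (4 * 5) mod 11 = 9
Result: shared secret = 9.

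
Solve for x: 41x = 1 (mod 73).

Step 1: We need x such that 41 * x = 1 (mod 73).
Step 2: Using the extended Euclidean algorithm or trial:
  41 * 57 = 2337 = 32 * 73 + 1.
Step 3: Since 2337 mod 73 = 1, the inverse is x = 57.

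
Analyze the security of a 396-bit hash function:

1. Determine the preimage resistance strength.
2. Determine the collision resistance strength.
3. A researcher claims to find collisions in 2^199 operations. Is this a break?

Step 1: Preimage resistance requires brute-force of 2^396 operations.
Step 2: Collision resistance (birthday bound) = 2^(396/2) = 2^198.
Step 3: The claimed attack costs 2^199 operations.
Step 4: Since 2^199 >= 2^198, the claimed attack is no faster than the generic birthday attack, so this does not break collision resistance.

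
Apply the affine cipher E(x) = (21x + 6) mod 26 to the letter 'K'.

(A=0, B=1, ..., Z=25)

Step 1: Convert 'K' to number: x = 10.
Step 2: E(10) = (21 * 10 + 6) mod 26 = 216 mod 26 = 8.
Step 3: Convert 8 back to letter: I.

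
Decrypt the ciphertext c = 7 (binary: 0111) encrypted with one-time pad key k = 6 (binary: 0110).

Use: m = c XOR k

Step 1: XOR ciphertext with key:
  Ciphertext: 0111
  Key:        0110
  XOR:        0001
Step 2: Plaintext = 0001 = 1 in decimal.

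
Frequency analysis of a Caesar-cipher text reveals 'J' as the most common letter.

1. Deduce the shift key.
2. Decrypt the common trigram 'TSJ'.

Step 1: In English, 'E' is the most frequent letter (12.7%).
Step 2: The most frequent ciphertext letter is 'J' (position 9).
Step 3: Shift = (9 - 4) mod 26 = 5.
Step 4: Decrypt 'TSJ' by shifting back 5:
  T -> O
  S -> N
  J -> E
Step 5: 'TSJ' decrypts to 'ONE'.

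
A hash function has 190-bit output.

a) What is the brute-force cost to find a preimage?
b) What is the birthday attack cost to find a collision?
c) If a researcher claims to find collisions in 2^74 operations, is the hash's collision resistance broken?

Step 1: Preimage resistance requires brute-force of 2^190 operations.
Step 2: Collision resistance (birthday bound) = 2^(190/2) = 2^95.
Step 3: The claimed attack costs 2^74 operations.
Step 4: Since 2^74 < 2^95, the claimed attack beats the generic birthday bound, so collision resistance is broken.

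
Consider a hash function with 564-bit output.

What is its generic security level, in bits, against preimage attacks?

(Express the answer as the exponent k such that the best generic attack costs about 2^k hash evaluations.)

Step 1: The hash has a 564-bit output.
Step 2: Preimage resistance means: given a digest h(x), it should be infeasible to find any input that hashes to it.
With a 564-bit output there are 2^564 possible digests, so a generic brute-force preimage search costs about 2^564 evaluations.
Step 3: Security level = 564 bits.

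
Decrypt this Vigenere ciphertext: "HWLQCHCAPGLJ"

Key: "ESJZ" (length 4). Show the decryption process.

Step 1: Key 'ESJZ' has length 4. Extended key: ESJZESJZESJZ
Step 2: Decrypt each position:
  H(7) - E(4) = 3 = D
  W(22) - S(18) = 4 = E
  L(11) - J(9) = 2 = C
  Q(16) - Z(25) = 17 = R
  C(2) - E(4) = 24 = Y
  H(7) - S(18) = 15 = P
  C(2) - J(9) = 19 = T
  A(0) - Z(25) = 1 = B
  P(15) - E(4) = 11 = L
  G(6) - S(18) = 14 = O
  L(11) - J(9) = 2 = C
  J(9) - Z(25) = 10 = K
Plaintext: DECRYPTBLOCK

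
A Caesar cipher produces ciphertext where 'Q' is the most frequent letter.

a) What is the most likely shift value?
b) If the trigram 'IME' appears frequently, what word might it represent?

Step 1: In English, 'E' is the most frequent letter (12.7%).
Step 2: The most frequent ciphertext letter is 'Q' (position 16).
Step 3: Shift = (16 - 4) mod 26 = 12.
Step 4: Decrypt 'IME' by shifting back 12:
  I -> W
  M -> A
  E -> S
Step 5: 'IME' decrypts to 'WAS'.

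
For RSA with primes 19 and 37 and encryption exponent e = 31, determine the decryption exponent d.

Step 1: n = 19 * 37 = 703.
Step 2: phi(n) = 18 * 36 = 648.
Step 3: Find d such that 31 * d = 1 (mod 648).
Step 4: d = 31^(-1) mod 648 = 439.
Verification: 31 * 439 = 13609 = 21 * 648 + 1.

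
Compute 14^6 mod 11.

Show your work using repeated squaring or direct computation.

Step 1: Compute 14^6 mod 11 step by step, reducing modulo 11 at each step.
  14^1 mod 11 = 3
  14^2 mod 11 = (3 * 14) mod 11 = 9
  14^3 mod 11 = (9 * 14) mod 11 = 5
  14^4 mod 11 = (5 * 14) mod 11 = 4
  14^5 mod 11 = (4 * 14) mod 11 = 1
  14^6 mod 11 = (1 * 14) mod 11 = 3
Step 2: Result = 3.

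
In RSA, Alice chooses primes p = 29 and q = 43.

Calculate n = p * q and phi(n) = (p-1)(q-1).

Step 1: n = p * q = 29 * 43 = 1247.
Step 2: phi(n) = (p-1)(q-1) = 28 * 42 = 1176.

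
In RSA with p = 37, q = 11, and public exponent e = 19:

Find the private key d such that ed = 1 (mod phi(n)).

Step 1: n = 37 * 11 = 407.
Step 2: phi(n) = 36 * 10 = 360.
Step 3: Find d such that 19 * d = 1 (mod 360).
Step 4: d = 19^(-1) mod 360 = 19.
Verification: 19 * 19 = 361 = 1 * 360 + 1.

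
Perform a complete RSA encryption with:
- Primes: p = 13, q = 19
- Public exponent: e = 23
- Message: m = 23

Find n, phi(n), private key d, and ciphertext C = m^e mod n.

Step 1: n = 13 * 19 = 247.
Step 2: phi(n) = (13-1)(19-1) = 12 * 18 = 216.
Step 3: Find d = 23^(-1) mod 216 = 47.
  Verify: 23 * 47 = 1081 = 1 (mod 216).
Step 4: C = 23^23 mod 247 = 17.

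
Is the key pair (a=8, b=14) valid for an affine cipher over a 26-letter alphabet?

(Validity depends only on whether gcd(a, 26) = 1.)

Step 1: Compute gcd(8, 26).
Step 2: gcd(8, 26) = 2.
Since gcd = 2 != 1, 8 shares a common factor with 26, so it cannot be used.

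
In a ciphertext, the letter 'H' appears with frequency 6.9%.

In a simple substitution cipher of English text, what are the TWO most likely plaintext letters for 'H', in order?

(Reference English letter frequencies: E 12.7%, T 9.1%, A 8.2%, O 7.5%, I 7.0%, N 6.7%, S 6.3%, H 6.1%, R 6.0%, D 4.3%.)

Step 1: Observed frequency of 'H' is 6.9%.
Step 2: Compute distances to each reference frequency and sort:
  I (7.0%): difference = 0.1% <-- BEST
  N (6.7%): difference = 0.2% <-- RUNNER-UP
  O (7.5%): difference = 0.6%
  S (6.3%): difference = 0.6%
  H (6.1%): difference = 0.8%
Step 3: Most likely is 'I' (7.0%, diff 0.1%); second most likely is 'N' (6.7%, diff 0.2%).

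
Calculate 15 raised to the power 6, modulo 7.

Step 1: Compute 15^6 mod 7 step by step, reducing modulo 7 at each step.
  15^1 mod 7 = 1
  15^2 mod 7 = (1 * 15) mod 7 = 1
  15^3 mod 7 = (1 * 15) mod 7 = 1
  15^4 mod 7 = (1 * 15) mod 7 = 1
  15^5 mod 7 = (1 * 15) mod 7 = 1
  15^6 mod 7 = (1 * 15) mod 7 = 1
Step 2: Result = 1.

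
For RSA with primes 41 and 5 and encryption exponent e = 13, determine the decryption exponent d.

Step 1: n = 41 * 5 = 205.
Step 2: phi(n) = 40 * 4 = 160.
Step 3: Find d such that 13 * d = 1 (mod 160).
Step 4: d = 13^(-1) mod 160 = 37.
Verification: 13 * 37 = 481 = 3 * 160 + 1.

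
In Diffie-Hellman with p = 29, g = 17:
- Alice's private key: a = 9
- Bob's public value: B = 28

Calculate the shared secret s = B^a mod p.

Step 1: s = B^a mod p = 28^9 mod 29.
  28^1 mod 29 = 28
  28^2 mod 29 = (28 * 28) mod 29 = 1
  28^3 mod 29 = (1 * 28) mod 29 = 28
  28^4 mod 29 = (28 * 28) mod 29 = 1
  28^5 mod 29 = (1 * 28) mod 29 = 28
  28^6 mod 29 = (28 * 28) mod 29 = 1
  28^7 mod 29 = (1 * 28) mod 29 = 28
  28^8 mod 29 = (28 * 28) mod 29 = 1
  28^9 mod 29 = (1 * 28) mod 29 = 28
Result: shared secret = 28.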